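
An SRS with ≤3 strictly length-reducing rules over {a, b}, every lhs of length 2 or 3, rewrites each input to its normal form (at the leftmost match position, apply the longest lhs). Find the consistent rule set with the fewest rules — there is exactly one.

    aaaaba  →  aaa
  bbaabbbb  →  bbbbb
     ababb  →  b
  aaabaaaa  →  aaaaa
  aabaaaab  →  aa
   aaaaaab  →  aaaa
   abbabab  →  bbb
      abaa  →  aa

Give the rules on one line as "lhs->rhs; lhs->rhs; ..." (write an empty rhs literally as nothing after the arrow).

  | aaaaba => aaa
  | bbaabbbb => bbbbb
  | ababb => abb => b
  | aaabaaaa => aaaaa

aab->; ab->; bab->bb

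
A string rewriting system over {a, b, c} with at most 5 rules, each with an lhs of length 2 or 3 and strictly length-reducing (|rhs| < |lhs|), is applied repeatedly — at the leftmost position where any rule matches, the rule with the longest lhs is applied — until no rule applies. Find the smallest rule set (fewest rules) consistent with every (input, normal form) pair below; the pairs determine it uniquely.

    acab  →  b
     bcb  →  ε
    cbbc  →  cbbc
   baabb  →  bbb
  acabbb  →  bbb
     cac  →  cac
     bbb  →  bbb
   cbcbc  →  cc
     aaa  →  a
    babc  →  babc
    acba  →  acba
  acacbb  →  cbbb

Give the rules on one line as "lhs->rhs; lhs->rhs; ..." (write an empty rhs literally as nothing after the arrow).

aa->; aac->cb; aca->aa; bcb->

  | acab => aab => b
  | bcb => ε
  | cbbc
  | baabb => bbb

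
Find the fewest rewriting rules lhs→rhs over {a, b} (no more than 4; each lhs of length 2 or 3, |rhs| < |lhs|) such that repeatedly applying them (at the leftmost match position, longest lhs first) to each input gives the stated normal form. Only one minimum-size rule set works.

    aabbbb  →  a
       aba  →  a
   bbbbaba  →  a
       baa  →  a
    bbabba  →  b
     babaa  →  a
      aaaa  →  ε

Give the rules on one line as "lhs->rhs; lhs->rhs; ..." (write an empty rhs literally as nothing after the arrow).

aa->a; aaa->b; ba->; bb->a

  | aabbbb => abbbb => aabb => abb => aa => a
  | aba => a
  | bbbbaba => abbaba => aaaba => bba => aa => a
  | baa => a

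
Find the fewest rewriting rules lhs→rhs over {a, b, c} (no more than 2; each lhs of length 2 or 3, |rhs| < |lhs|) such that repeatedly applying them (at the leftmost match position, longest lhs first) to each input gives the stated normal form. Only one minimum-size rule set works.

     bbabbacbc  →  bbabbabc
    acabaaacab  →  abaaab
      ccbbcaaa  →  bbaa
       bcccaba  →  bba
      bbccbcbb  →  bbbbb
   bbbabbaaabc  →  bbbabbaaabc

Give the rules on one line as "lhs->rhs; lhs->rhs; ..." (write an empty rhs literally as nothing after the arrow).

  | bbabbacbc => bbabbabc
  | acabaaacab => abaaacab => abaaab
  | ccbbcaaa => cbbcaaa => bbcaaa => bbaa
  | bcccaba => bccba => bcba => bba

ca->; cb->b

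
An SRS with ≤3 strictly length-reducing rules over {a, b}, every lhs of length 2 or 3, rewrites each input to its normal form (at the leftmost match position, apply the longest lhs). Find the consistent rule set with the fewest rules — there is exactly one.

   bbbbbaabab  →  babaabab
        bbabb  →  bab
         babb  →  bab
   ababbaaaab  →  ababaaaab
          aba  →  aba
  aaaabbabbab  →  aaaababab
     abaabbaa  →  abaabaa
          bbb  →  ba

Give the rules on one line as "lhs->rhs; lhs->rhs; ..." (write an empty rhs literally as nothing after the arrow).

  | bbbbbaabab => babbaabab => babaabab
  | bbabb => babb => bab
  | babb => bab
  | ababbaaaab => ababaaaab

bb->b; bbb->ba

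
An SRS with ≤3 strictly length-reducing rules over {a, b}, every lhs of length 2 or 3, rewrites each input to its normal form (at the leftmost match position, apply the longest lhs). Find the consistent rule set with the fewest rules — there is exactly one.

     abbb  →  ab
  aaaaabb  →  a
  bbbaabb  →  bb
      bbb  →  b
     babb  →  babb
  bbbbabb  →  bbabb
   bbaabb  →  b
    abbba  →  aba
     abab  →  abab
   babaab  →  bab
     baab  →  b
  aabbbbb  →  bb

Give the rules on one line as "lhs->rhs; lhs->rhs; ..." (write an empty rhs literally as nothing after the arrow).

  | abbb => ab
  | aaaaabb => aaab => a
  | bbbaabb => baabb => bb
  | bbb => b

aab->; bbb->b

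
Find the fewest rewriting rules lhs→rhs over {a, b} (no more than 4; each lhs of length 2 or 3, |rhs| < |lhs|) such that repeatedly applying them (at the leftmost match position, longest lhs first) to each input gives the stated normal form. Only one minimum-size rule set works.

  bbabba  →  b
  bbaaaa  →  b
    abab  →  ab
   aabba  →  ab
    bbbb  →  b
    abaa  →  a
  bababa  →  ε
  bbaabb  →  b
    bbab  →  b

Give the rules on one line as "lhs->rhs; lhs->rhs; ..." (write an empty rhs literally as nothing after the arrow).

  | bbabba => bbbba => bbba => bba => bb => b
  | bbaaaa => bbaaa => bbaa => bba => bb => b
  | abab => ab
  | aabba => abba => abb => ab

aa->a; ba->; bb->b; bba->bb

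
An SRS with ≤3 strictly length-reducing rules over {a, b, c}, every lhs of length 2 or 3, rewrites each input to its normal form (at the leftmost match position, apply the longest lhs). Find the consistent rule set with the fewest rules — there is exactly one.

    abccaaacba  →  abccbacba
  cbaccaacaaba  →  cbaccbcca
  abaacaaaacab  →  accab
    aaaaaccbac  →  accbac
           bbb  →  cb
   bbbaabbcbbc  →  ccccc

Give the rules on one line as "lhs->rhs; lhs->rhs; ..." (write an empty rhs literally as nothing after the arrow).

  | abccaaacba => abccbacba
  | cbaccaacaaba => cbaccbcaaba => cbaccbcbba => cbaccbcca
  | abaacaaaacab => acaaaacab => acbaacab => accab
  | aaaaaccbac => baaaccbac => accbac

aa->b; baa->; bb->c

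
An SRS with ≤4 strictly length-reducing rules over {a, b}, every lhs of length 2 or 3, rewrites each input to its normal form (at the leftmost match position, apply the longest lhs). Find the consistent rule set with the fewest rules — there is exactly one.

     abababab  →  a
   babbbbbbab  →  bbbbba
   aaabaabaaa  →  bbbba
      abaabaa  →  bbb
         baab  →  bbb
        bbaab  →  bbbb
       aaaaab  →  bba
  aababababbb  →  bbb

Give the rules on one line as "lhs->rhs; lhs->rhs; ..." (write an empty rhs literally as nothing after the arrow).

  | abababab => ababab => abab => ab => a
  | babbbbbbab => bbbbbab => bbbbba
  | aaabaabaaa => babaabaaa => baabaaa => bbbaaa => bbbba
  | abaabaa => aabaa => bbaa => bbb

aa->b; ab->a; aba->a; abb->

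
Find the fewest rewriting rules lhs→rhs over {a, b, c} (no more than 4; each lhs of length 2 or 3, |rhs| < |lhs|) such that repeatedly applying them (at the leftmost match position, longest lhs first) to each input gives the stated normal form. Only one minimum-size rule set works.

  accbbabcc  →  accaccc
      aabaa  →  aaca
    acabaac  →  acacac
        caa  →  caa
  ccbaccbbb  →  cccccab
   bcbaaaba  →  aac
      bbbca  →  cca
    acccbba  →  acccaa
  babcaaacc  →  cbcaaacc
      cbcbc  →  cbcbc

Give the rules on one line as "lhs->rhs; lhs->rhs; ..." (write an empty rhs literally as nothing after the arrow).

  | accbbabcc => accaabcc => accaccc
  | aabaa => aaca
  | acabaac => acacac
  | caa

abc->cc; ba->c; bb->a; bcc->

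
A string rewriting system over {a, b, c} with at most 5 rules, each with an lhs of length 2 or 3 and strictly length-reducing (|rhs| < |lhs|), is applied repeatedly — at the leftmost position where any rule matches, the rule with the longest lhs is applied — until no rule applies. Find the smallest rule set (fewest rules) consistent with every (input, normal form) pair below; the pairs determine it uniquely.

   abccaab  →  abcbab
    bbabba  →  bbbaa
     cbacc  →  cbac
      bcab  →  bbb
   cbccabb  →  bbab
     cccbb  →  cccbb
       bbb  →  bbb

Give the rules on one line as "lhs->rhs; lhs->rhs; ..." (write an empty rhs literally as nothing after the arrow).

abb->ba; acc->ac; ca->b; cbc->ba

  | abccaab => abcbab
  | bbabba => bbbaa
  | cbacc => cbac
  | bcab => bbb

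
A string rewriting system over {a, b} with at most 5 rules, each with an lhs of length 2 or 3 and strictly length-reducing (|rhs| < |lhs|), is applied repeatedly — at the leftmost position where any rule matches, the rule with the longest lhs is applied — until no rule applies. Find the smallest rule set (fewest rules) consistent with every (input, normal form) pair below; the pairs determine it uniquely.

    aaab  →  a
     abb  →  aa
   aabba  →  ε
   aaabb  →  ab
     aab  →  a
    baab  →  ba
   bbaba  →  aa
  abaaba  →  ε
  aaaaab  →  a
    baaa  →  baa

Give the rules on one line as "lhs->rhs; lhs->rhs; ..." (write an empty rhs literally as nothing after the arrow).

  | aaab => aab => a
  | abb => aa
  | aabba => aba => ε
  | aaabb => aabb => ab

aaa->aa; aab->a; aba->; bb->a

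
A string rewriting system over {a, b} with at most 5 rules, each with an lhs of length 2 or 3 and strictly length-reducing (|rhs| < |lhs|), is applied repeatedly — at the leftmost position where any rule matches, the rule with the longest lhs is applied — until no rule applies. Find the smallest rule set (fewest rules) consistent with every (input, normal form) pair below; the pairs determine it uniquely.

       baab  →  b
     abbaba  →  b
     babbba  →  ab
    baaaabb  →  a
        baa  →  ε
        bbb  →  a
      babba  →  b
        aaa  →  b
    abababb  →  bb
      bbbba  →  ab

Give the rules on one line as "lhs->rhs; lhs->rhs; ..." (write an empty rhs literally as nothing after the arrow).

aa->b; ba->b; baa->; bbb->a

  | baab => b
  | abbaba => abbba => aaa => ba => b
  | babbba => bbbba => aba => ab
  | baaaabb => aabb => bbb => a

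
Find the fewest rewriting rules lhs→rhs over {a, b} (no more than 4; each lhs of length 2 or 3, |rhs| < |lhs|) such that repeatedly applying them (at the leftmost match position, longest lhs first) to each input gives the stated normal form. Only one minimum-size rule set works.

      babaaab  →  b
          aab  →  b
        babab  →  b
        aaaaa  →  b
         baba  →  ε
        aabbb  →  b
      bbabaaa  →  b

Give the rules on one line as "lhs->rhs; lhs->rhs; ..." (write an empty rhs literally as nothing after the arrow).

  | babaaab => baaab => aab => bb => b
  | aab => bb => b
  | babab => bab => b
  | aaaaa => baaa => aa => b

aa->b; ba->; bb->b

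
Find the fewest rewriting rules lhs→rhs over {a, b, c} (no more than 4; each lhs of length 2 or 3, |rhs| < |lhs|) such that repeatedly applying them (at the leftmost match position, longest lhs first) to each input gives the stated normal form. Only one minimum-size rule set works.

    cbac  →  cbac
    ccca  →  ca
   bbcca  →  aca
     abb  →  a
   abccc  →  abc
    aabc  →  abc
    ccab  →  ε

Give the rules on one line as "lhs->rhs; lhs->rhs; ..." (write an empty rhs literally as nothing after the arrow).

aa->a; bb->a; cab->; cc->c

  | cbac
  | ccca => cca => ca
  | bbcca => acca => aca
  | abb => aa => a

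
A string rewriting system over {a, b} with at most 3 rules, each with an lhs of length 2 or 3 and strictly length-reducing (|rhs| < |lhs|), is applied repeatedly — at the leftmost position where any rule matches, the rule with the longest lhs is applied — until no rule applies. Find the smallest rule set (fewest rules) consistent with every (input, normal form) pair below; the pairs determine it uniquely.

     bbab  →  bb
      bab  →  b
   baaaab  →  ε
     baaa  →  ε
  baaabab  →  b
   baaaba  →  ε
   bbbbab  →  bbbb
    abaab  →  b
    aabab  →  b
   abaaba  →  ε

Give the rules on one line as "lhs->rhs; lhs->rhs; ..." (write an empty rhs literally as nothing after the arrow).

aa->; ab->; ba->

  | bbab => bb
  | bab => b
  | baaaab => aaab => ab => ε
  | baaa => aa => ε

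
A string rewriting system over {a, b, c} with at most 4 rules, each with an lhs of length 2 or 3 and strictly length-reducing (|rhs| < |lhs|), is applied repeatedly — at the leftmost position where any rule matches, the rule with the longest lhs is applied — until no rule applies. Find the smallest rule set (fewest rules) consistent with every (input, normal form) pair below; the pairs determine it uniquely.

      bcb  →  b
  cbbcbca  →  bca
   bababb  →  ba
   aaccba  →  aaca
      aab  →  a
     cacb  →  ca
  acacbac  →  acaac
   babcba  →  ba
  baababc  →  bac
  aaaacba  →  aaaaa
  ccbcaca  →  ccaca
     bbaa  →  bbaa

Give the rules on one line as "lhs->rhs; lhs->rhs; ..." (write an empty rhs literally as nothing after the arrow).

ab->; abb->a; cb->

  | bcb => b
  | cbbcbca => bcbca => bca
  | bababb => babb => ba
  | aaccba => aaca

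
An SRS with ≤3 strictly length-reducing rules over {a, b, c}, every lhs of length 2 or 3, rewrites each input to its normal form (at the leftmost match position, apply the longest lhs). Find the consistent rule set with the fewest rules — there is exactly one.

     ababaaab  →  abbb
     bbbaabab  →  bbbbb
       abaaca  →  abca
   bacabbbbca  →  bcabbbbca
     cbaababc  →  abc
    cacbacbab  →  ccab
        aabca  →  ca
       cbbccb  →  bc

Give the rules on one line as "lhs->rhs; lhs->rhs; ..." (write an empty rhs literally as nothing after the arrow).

aa->c; ba->b; cb->

  | ababaaab => abbaaab => abbaab => abbab => abbb
  | bbbaabab => bbbabab => bbbbab => bbbbb
  | abaaca => abaca => abca
  | bacabbbbca => bcabbbbca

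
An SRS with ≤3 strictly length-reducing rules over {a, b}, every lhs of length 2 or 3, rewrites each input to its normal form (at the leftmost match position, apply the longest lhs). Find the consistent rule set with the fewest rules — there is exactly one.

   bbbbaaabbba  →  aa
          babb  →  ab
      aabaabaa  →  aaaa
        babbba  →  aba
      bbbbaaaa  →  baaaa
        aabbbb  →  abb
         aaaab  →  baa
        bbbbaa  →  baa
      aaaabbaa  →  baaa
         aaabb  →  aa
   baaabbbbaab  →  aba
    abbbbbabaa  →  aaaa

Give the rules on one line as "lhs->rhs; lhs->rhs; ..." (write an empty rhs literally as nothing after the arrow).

aab->ba; bab->a; bba->ba

  | bbbbaaabbba => bbbaaabbba => bbaaabbba => baaabbba => bababba => aabba => baba => aa
  | babb => ab
  | aabaabaa => baaabaa => babaaa => aaaa
  | babbba => abba => aba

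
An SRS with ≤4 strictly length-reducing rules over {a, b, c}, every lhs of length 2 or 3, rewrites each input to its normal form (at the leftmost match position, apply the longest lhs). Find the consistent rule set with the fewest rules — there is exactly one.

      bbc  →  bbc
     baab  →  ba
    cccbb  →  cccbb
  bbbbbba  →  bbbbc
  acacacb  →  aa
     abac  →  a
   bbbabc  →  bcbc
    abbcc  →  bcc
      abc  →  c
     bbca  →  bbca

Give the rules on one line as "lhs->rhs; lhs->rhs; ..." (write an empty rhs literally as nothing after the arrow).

  | bbc
  | baab => ba
  | cccbb
  | bbbbbba => bbbbc

ab->; ac->a; bba->c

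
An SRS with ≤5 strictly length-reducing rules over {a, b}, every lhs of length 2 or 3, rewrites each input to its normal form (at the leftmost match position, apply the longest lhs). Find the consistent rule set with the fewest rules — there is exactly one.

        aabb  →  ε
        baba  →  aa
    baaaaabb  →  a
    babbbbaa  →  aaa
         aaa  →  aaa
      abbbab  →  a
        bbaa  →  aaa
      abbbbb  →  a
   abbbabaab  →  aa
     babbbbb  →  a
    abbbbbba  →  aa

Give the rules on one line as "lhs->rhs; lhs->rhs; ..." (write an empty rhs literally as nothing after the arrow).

  | aabb => ab => ε
  | baba => bba => aa
  | baaaaabb => baaaabb => baaabb => baabb => babb => bbb => bb => a
  | babbbbaa => bbbbbaa => bbbbaa => bbbaa => bbaa => aaa

ab->; ba->b; bb->a; bbb->bb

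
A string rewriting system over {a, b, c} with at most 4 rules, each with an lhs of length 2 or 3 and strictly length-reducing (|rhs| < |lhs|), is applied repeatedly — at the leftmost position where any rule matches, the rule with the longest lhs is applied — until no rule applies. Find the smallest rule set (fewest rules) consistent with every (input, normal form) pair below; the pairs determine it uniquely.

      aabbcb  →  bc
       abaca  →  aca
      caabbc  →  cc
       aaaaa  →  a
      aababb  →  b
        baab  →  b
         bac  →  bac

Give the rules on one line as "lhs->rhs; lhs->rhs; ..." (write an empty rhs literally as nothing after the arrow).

aa->a; ab->; cb->c

  | aabbcb => abbcb => bcb => bc
  | abaca => aca
  | caabbc => cabbc => cbc => cc
  | aaaaa => aaaa => aaa => aa => a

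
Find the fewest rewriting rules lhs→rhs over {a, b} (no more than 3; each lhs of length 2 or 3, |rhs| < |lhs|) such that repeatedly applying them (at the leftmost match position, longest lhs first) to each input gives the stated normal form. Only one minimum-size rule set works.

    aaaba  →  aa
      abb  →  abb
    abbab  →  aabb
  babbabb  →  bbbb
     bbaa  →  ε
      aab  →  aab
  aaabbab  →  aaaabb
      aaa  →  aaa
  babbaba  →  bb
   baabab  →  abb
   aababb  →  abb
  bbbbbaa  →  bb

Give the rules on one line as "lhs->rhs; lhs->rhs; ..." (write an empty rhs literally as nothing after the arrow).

  | aaaba => aa
  | abb
  | abbab => aabb
  | babbabb => bbbabb => babbb => bbbb

aba->; ba->b; bba->ab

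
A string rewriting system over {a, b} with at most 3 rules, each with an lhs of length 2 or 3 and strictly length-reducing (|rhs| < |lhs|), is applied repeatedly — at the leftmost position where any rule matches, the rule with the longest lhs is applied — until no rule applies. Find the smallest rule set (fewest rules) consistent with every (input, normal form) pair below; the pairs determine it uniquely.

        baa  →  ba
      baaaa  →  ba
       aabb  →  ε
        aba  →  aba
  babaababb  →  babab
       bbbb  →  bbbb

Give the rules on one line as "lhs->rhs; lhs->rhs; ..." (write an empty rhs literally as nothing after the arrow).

aa->a; abb->

  | baa => ba
  | baaaa => baaa => baa => ba
  | aabb => abb => ε
  | aba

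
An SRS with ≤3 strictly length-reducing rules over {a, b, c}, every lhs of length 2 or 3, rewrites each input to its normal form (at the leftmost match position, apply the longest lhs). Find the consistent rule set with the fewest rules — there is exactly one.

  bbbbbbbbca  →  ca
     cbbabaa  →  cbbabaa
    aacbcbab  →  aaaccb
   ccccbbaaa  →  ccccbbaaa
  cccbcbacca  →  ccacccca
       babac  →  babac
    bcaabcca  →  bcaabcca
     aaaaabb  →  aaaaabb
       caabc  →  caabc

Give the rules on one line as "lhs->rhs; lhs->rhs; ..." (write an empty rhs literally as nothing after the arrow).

  | bbbbbbbbca => bbbbbbca => bbbbca => bbca => ca
  | cbbabaa
  | aacbcbab => aacbacb => aaaccb
  | ccccbbaaa

bbc->c; cba->ac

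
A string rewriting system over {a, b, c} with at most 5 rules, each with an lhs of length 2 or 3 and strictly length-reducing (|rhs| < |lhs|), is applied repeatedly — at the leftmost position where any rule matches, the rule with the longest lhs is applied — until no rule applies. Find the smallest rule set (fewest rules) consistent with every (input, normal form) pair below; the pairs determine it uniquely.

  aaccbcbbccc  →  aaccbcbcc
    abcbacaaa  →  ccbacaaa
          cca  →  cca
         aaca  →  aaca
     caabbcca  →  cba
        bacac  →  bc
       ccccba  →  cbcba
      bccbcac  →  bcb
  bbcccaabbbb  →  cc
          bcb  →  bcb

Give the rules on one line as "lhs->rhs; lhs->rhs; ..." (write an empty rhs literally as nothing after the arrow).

ab->c; bb->c; cac->b; ccc->cb

  | aaccbcbbccc => aaccbccccc => aaccbcbcc
  | abcbacaaa => ccbacaaa
  | cca
  | aaca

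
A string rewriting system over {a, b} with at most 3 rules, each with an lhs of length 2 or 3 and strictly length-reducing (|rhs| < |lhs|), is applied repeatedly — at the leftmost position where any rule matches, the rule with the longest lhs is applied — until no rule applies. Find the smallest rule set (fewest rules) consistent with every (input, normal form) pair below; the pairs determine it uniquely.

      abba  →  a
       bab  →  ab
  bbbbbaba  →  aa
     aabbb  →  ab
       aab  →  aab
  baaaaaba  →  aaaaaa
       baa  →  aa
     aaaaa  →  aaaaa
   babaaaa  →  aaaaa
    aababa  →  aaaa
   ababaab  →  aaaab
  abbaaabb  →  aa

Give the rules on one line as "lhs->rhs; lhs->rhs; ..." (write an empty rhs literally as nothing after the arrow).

abb->; ba->a

  | abba => a
  | bab => ab
  | bbbbbaba => bbbbaba => bbbaba => bbaba => baba => aba => aa
  | aabbb => ab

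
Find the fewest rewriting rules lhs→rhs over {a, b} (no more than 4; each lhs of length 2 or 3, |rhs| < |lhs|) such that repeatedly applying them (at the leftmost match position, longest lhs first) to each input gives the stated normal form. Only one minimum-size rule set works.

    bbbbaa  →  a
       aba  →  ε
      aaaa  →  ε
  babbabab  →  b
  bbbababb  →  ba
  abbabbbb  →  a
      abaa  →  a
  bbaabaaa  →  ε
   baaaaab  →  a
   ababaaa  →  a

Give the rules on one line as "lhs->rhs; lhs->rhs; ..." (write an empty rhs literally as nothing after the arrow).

aa->; aaa->bb; ab->a; bb->a

  | bbbbaa => abbaa => abaa => aaa => bb => a
  | aba => aa => ε
  | aaaa => bba => aa => ε
  | babbabab => bababab => baabab => bbab => aab => b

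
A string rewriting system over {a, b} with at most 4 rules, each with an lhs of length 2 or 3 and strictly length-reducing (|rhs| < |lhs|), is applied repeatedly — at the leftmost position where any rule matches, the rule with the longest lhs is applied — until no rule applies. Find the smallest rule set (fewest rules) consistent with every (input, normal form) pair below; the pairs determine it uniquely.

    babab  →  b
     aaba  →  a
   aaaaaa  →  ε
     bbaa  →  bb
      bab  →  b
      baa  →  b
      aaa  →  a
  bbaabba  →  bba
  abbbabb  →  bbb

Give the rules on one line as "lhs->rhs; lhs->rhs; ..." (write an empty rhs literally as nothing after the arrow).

aa->; aab->aa; ab->

  | babab => bab => b
  | aaba => aaa => a
  | aaaaaa => aaaa => aa => ε
  | bbaa => bb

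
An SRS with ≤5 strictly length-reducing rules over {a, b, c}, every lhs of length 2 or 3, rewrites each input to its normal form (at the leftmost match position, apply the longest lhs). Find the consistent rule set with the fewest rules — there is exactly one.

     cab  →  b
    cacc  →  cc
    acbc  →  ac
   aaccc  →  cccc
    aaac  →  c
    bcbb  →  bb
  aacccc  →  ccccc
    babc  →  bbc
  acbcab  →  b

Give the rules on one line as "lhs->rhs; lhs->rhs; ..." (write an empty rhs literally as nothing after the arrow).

aa->c; ab->b; ca->; cb->

  | cab => b
  | cacc => cc
  | acbc => ac
  | aaccc => cccc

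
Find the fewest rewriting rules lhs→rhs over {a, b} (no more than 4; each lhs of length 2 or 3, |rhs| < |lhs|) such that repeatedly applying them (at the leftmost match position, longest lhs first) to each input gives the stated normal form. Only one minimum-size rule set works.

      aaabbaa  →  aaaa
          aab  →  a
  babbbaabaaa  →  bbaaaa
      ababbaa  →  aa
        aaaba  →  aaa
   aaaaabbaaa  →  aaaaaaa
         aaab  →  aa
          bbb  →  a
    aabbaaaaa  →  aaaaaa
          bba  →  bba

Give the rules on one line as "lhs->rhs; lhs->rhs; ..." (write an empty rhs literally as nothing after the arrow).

  | aaabbaa => aaaa
  | aab => a
  | babbbaabaaa => bbaabaaa => bbaaaa
  | ababbaa => abbaa => aa

ab->; abb->; bbb->a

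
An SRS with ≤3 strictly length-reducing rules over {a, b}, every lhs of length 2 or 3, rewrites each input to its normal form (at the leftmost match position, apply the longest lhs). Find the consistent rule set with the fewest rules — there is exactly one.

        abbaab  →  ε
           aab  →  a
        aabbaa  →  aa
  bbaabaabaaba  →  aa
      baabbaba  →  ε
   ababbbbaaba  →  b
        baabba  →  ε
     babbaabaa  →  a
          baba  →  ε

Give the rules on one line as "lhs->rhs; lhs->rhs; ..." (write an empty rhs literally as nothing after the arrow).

ab->; ba->

  | abbaab => baab => ab => ε
  | aab => a
  | aabbaa => abaa => aa
  | bbaabaabaaba => babaabaaba => baabaaba => abaaba => aaba => aa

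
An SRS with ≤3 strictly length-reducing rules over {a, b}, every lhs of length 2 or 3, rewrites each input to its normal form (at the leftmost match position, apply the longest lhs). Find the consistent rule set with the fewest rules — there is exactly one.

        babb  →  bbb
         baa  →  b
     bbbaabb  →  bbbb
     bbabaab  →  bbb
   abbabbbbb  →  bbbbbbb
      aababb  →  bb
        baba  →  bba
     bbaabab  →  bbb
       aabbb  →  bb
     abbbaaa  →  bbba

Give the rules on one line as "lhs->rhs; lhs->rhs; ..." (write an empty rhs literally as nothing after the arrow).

  | babb => bbb
  | baa => b
  | bbbaabb => bbbb
  | bbabaab => bbbaab => bbb

aa->; aab->; ab->b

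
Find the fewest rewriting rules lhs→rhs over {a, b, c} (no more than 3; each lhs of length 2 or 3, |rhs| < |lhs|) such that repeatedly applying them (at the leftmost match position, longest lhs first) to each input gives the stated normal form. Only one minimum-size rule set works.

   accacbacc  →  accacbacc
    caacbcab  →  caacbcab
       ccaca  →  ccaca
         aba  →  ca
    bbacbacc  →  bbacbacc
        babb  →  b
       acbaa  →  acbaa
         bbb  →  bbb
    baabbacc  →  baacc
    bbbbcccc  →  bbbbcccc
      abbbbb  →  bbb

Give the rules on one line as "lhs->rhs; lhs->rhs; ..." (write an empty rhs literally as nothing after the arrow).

aba->ca; abb->

  | accacbacc
  | caacbcab
  | ccaca
  | aba => ca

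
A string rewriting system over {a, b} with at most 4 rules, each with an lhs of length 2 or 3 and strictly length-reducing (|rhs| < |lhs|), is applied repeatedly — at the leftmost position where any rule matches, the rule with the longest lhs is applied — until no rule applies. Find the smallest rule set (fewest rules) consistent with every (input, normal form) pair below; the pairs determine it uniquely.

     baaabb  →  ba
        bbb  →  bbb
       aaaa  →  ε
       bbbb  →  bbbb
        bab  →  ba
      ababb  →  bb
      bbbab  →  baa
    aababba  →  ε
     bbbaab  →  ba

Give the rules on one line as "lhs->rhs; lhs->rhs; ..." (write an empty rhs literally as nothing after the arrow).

  | baaabb => babbb => babb => bab => ba
  | bbb
  | aaaa => aba => ε
  | bbbb

aaa->ab; ab->a; aba->; bba->aa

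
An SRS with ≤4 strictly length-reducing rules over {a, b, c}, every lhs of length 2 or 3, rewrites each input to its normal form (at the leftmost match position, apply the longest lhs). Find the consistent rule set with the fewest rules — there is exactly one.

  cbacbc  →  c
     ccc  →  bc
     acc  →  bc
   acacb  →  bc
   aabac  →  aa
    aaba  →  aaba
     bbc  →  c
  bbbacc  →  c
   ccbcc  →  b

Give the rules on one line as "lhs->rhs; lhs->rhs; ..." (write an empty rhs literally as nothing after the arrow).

ac->b; acb->c; bb->; cc->b

  | cbacbc => cbcc => cbb => c
  | ccc => bc
  | acc => bc
  | acacb => bacb => bc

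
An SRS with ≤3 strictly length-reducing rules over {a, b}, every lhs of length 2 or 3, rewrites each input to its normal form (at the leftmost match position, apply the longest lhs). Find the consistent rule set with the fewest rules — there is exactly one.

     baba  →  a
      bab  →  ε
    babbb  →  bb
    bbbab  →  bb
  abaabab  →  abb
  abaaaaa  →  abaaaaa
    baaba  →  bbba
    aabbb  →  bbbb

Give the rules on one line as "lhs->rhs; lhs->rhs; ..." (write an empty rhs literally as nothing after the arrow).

  | baba => a
  | bab => ε
  | babbb => bb
  | bbbab => bb

aab->bb; bab->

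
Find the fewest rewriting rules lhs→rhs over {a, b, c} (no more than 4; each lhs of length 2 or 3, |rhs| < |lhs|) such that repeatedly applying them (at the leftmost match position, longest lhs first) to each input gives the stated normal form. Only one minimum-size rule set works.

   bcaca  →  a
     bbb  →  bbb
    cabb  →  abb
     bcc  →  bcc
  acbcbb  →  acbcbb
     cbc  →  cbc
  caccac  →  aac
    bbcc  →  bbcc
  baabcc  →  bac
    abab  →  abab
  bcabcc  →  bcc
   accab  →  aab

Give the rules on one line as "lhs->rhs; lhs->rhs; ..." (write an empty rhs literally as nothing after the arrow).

  | bcaca => ca => a
  | bbb
  | cabb => abb
  | bcc

abc->; bca->; ca->a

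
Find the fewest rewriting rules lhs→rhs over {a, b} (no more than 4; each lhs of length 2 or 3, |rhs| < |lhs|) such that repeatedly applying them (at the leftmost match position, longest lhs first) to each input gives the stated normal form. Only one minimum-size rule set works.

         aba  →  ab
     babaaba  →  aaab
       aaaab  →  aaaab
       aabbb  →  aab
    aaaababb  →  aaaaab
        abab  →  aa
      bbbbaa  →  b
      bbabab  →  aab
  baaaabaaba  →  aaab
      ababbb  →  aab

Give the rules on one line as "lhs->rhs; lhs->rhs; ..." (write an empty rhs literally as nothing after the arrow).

ba->b; bab->a; bb->b

  | aba => ab
  | babaaba => aaaba => aaab
  | aaaab
  | aabbb => aabb => aab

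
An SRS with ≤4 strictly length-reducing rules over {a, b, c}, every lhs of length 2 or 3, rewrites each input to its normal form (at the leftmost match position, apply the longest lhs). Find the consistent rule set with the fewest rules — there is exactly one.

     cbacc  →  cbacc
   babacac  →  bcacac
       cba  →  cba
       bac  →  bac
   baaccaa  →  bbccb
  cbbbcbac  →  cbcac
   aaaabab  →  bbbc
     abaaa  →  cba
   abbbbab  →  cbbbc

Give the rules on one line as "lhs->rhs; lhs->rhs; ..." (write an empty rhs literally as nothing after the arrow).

  | cbacc
  | babacac => bcacac
  | cba
  | bac

aa->b; ab->c; bcb->ca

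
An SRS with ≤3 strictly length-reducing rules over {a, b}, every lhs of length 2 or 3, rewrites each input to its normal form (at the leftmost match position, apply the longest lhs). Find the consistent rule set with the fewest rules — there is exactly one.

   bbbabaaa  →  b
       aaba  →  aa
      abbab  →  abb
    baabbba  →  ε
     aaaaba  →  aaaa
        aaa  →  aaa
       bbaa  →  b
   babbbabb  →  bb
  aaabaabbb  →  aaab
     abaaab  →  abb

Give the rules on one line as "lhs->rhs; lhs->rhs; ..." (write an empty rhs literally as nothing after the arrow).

ba->; baa->bb; bbb->b

  | bbbabaaa => babaaa => baaa => bba => b
  | aaba => aa
  | abbab => abb
  | baabbba => bbbbba => bbba => ba => ε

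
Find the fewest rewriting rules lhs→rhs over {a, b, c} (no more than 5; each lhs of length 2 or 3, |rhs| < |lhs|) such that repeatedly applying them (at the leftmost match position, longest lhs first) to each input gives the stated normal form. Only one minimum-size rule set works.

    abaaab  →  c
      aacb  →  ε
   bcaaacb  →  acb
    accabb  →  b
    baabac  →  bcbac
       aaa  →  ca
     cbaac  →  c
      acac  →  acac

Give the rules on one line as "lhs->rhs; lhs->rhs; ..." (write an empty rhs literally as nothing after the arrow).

aa->c; ab->; bb->; cc->b

  | abaaab => aaab => cab => c
  | aacb => ccb => bb => ε
  | bcaaacb => bccacb => bbacb => acb
  | accabb => ababb => abb => b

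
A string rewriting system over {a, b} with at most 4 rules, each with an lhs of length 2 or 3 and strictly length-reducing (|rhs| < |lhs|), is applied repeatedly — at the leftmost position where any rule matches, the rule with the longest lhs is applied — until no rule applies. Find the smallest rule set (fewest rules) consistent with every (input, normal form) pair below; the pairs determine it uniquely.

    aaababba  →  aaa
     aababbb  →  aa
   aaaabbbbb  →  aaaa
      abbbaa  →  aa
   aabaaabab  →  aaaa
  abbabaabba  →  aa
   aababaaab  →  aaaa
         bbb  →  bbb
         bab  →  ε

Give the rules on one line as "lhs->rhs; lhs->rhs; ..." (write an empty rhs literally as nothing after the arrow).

ab->a; aba->a; bab->

  | aaababba => aaabba => aaaba => aaa
  | aababbb => aabbb => aabb => aab => aa
  | aaaabbbbb => aaaabbbb => aaaabbb => aaaabb => aaaab => aaaa
  | abbbaa => abbaa => abaa => aa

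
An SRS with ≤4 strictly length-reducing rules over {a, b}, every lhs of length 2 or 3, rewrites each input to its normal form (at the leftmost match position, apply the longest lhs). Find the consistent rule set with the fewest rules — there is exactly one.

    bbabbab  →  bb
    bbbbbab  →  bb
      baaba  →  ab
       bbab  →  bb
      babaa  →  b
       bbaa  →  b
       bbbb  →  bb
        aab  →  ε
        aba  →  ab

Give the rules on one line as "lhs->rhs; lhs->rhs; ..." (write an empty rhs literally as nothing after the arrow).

aab->; ba->b; baa->a; bbb->bb

  | bbabbab => bbbbab => bbbab => bbab => bbb => bb
  | bbbbbab => bbbbab => bbbab => bbab => bbb => bb
  | baaba => aba => ab
  | bbab => bbb => bb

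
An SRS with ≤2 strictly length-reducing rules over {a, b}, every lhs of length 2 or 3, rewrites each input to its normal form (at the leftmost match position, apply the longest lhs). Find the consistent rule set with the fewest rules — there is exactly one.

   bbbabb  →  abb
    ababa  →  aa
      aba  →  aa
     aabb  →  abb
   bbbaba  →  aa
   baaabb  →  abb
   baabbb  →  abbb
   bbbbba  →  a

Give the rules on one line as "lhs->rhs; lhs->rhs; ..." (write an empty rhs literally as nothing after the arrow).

aab->ab; ba->a

  | bbbabb => bbabb => babb => abb
  | ababa => aaba => aba => aa
  | aba => aa
  | aabb => abb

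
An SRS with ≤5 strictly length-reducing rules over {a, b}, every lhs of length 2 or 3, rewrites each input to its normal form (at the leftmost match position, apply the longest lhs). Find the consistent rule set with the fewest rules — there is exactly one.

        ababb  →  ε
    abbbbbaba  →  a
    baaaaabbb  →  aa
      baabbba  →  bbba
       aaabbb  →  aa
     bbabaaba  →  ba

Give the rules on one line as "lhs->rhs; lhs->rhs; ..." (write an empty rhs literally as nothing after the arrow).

ab->; abb->ab; baa->; bab->

  | ababb => abb => ab => ε
  | abbbbbaba => abbbbaba => abbbaba => abbaba => ababa => aba => a
  | baaaaabbb => aaabbb => aaabb => aaab => aa
  | baabbba => bbba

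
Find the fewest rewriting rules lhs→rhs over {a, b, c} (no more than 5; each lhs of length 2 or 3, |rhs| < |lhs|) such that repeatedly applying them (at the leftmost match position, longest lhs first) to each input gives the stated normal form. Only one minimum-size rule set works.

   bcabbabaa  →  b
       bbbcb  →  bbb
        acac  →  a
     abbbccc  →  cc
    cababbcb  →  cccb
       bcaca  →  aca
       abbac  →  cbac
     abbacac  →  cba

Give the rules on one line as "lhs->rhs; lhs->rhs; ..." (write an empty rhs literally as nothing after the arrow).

  | bcabbabaa => abbabaa => cbabaa => cbcaa => caa => b
  | bbbcb => bbb
  | acac => a
  | abbbccc => cbbccc => cbcc => cc

ab->c; bc->; caa->b; cac->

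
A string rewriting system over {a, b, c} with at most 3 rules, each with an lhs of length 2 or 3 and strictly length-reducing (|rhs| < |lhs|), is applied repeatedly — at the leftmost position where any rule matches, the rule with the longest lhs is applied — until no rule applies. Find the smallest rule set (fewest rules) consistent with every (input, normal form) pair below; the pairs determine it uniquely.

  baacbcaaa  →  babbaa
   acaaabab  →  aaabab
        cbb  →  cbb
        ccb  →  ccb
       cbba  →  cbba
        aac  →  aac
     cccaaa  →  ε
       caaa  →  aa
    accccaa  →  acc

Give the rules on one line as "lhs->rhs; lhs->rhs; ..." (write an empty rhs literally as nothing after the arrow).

acb->bb; ca->

  | baacbcaaa => babbcaaa => babbaa
  | acaaabab => aaabab
  | cbb
  | ccb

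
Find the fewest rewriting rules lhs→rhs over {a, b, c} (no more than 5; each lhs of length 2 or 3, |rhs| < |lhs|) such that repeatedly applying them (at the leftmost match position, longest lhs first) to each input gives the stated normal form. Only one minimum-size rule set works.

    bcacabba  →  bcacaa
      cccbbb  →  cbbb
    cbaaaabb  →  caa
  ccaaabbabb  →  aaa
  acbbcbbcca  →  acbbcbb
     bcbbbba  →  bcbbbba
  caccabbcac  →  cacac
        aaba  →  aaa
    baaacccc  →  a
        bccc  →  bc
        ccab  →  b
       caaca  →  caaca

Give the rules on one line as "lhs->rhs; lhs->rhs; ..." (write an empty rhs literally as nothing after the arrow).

ab->a; baa->; cc->; cca->

  | bcacabba => bcacaba => bcacaa
  | cccbbb => cbbb
  | cbaaaabb => caabb => caab => caa
  | ccaaabbabb => aabbabb => aababb => aaabb => aaab => aaa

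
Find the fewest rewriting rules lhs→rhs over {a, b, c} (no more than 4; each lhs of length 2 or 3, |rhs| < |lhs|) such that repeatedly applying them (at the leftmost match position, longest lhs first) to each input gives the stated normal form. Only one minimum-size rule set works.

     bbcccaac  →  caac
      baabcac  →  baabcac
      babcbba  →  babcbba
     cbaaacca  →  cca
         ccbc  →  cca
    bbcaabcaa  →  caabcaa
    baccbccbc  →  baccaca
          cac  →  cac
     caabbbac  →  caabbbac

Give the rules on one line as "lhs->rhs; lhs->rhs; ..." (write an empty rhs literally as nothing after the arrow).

  | bbcccaac => cccaac => caac
  | baabcac
  | babcbba
  | cbaaacca => cbbccca => cccca => cca

aaa->bc; bbc->c; cbc->ca; ccc->c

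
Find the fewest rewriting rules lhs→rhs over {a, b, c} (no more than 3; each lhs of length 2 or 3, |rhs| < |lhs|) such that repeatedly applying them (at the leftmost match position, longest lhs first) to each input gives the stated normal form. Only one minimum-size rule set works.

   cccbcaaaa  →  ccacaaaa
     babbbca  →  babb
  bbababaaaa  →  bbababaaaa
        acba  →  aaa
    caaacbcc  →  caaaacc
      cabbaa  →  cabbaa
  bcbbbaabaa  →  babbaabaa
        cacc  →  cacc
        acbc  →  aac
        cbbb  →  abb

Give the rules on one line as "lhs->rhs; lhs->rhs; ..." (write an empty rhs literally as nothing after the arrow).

  | cccbcaaaa => ccacaaaa
  | babbbca => babb
  | bbababaaaa
  | acba => aaa

bca->; cb->a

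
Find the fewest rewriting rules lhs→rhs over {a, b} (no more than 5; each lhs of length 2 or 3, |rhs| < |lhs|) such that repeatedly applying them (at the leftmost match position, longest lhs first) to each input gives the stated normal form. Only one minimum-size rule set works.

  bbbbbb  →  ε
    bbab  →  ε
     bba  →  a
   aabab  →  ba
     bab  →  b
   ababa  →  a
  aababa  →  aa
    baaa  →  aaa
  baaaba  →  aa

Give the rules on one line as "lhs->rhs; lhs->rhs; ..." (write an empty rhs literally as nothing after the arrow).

aab->ba; ab->; baa->aa; bb->

  | bbbbbb => bbbb => bb => ε
  | bbab => ab => ε
  | bba => a
  | aabab => baab => aab => ba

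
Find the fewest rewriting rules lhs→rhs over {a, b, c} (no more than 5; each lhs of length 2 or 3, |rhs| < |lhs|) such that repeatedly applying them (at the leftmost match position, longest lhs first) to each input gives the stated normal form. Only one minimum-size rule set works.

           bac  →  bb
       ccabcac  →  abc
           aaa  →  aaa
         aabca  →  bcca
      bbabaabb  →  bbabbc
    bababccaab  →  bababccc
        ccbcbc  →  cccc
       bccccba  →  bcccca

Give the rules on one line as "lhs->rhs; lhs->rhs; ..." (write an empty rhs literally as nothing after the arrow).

aab->bc; ac->b; cab->ab; cb->c

  | bac => bb
  | ccabcac => cabcac => abcac => abcb => abc
  | aaa
  | aabca => bcca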